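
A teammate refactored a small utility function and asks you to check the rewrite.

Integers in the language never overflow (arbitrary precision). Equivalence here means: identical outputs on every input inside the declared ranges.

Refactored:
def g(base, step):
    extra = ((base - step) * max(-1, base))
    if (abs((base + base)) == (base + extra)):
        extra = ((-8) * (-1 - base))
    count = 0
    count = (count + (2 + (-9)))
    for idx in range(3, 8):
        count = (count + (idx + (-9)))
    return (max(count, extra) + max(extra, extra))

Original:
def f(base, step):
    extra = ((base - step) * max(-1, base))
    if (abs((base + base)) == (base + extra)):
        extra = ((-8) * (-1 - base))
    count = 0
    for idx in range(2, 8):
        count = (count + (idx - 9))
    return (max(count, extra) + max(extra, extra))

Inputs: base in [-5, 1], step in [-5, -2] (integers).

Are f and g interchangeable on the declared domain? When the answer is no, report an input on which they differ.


This is a faithful refactor — loop structure differs, and statement counts differ, and arithmetic usage differs, and constant usage differs, but the computed results match everywhere.
As a probe, take base=-5, step=-4: f runs extra=1, then (abs((base + base)) == (base + extra)) is false, then count=0, then (idx=2), then count=-7, then (idx=3), then count=-13, then (idx=4), then count=-18, then (idx=5), then count=-22, then (idx=6), then count=-25, then (idx=7), then count=-27, then returns 2; g runs extra=1, then (abs((base + base)) == (base + extra)) is false, then count=0, then count=-7, then (idx=3), then count=-13, then (idx=4), then count=-18, then (idx=5), then count=-22, then (idx=6), then count=-25, then (idx=7), then count=-27, then returns 2; both end at 2.
Every one of the 28 inputs gives matching results.
verdict: equivalent


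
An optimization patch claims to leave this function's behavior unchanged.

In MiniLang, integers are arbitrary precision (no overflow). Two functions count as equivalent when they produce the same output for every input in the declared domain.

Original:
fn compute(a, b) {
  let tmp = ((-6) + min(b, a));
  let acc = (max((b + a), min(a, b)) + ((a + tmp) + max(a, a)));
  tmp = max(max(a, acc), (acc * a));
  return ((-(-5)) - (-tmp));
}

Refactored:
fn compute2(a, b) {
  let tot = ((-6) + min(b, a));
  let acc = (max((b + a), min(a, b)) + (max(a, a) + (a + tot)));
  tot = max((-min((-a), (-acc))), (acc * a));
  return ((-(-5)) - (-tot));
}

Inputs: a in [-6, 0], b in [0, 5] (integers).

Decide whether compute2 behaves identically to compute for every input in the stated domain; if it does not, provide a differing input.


Behavior is preserved: although local variable names differ, and min/max/abs usage differs, the outputs never diverge.
As a probe, take a=-2, b=0: compute runs tmp := -8 | acc := -14 | tmp := 28 | result 33; compute2 runs tot := -8 | acc := -14 | tot := 28 | result 33; both end at 33.
Every one of the 42 inputs gives matching results.
verdict: equivalent


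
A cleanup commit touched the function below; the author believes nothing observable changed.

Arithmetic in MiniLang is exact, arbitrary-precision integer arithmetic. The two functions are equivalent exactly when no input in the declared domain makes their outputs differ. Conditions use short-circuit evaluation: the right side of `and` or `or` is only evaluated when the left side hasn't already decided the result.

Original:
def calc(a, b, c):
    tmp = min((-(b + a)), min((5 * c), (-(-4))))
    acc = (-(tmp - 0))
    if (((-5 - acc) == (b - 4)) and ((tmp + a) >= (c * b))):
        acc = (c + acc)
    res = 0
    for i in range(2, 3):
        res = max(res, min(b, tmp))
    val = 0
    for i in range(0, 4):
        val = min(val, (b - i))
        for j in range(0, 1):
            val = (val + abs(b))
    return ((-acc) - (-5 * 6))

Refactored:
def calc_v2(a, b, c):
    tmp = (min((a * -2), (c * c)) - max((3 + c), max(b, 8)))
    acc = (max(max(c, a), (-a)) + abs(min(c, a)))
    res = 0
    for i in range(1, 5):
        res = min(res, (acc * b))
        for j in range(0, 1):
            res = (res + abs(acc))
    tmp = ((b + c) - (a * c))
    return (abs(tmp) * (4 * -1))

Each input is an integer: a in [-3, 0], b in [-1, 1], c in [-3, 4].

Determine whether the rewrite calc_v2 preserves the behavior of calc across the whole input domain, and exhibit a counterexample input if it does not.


Try a=-3, b=-1, c=-3.
calc: tmp=-15, then acc=15, then (((-5 - acc) == (b - 4)) and ((tmp + a) >= (c * b))) is false, then res=0, then (i=2), then res=0, then val=0, then (i=0), then val=-1, then (j=0), then val=0, then (i=1), then val=-2, then (j=0), then val=-1, then (i=2), then val=-3, then (j=0), then val=-2, then (i=3), then val=-4, then (j=0), then val=-3, then returns 15
calc_v2: tmp=-2, then acc=6, then res=0, then (i=1), then res=-6, then (j=0), then res=0, then (i=2), then res=-6, then (j=0), then res=0, then (i=3), then res=-6, then (j=0), then res=0, then (i=4), then res=-6, then (j=0), then res=0, then tmp=-13, then returns -52
15 and -52 differ, so these are not the same function on this domain.
verdict: not equivalent; witness: a=-3, b=-1, c=-3


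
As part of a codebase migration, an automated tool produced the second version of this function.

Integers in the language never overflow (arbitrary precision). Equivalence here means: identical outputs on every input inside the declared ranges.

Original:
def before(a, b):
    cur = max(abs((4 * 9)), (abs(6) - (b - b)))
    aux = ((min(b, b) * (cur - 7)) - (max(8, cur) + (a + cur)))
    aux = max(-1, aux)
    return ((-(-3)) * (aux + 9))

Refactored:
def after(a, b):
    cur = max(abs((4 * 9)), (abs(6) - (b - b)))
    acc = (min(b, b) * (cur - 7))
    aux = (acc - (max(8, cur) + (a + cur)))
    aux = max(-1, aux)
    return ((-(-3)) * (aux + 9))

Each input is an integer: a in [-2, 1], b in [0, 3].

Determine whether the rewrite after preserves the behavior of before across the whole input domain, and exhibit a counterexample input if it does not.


Changes here: statement counts differ, local variable names differ; the full 16-point sweep finds no disagreement.
verdict: equivalent


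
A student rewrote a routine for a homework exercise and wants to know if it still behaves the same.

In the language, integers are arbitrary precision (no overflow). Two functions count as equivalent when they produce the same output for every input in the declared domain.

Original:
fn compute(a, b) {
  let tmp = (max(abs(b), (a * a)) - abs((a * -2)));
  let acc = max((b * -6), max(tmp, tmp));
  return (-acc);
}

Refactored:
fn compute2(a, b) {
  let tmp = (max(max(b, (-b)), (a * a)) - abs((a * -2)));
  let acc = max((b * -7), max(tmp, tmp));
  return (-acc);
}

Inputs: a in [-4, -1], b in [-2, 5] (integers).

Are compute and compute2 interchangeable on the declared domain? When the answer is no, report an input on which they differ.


There is a counterexample at a=-4, b=-2: -12 on one side, -14 on the other.
compute: tmp = 8; acc = 12; return -12
compute2: tmp = 8; acc = 14; return -14
verdict: not equivalent; witness: a=-4, b=-2


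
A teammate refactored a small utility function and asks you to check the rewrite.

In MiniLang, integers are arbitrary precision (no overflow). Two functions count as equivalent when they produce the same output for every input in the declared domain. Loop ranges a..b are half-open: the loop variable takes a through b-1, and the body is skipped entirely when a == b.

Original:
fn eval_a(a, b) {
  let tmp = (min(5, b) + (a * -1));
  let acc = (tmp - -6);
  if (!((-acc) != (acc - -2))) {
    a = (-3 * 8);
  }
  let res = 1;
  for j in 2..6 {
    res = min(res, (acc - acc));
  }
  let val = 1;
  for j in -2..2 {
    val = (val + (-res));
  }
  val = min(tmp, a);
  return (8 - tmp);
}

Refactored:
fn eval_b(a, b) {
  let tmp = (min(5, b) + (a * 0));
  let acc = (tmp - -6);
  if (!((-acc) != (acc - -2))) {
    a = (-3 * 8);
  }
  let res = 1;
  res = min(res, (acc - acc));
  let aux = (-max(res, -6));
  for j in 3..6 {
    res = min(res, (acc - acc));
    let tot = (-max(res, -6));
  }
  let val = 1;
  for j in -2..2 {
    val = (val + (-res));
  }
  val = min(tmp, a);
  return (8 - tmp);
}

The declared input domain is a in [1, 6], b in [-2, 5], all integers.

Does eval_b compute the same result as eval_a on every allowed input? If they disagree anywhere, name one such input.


Evaluate both at a=1, b=-2.
eval_a: tmp=-3, then acc=3, then (!((-acc) != (acc - -2))) is false, then res=1, then (j=2), then res=0, then (j=3), then res=0, then (j=4), then res=0, then (j=5), then res=0, then val=1, then (j=-2), then val=1, then (j=-1), then val=1, then (j=0), then val=1, then (j=1), then val=1, then val=-3, then returns 11
eval_b: tmp=-2, then acc=4, then (!((-acc) != (acc - -2))) is false, then res=1, then res=0, then aux=0, then (j=3), then res=0, then tot=0, then (j=4), then res=0, then tot=0, then (j=5), then res=0, then tot=0, then val=1, then (j=-2), then val=1, then (j=-1), then val=1, then (j=0), then val=1, then (j=1), then val=1, then val=-2, then returns 10
11 against 10: the behavior changed.
verdict: not equivalent; witness: a=1, b=-2


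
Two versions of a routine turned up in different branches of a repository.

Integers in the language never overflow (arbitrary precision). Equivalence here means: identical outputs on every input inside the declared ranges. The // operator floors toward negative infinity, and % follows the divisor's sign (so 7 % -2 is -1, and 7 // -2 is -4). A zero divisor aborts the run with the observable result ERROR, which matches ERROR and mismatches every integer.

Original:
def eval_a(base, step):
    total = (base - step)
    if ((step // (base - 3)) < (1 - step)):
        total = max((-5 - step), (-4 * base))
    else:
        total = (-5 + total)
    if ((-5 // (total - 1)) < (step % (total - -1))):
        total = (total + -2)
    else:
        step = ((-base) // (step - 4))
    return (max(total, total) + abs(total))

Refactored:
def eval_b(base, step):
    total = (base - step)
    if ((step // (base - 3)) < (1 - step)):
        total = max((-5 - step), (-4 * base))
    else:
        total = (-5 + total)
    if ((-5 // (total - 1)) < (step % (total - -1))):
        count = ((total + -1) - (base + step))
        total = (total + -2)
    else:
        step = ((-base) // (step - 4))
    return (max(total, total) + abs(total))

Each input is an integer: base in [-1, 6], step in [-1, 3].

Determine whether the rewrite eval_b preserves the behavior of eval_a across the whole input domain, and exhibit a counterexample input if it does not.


Differences: local variable names differ, plus statement counts differ, plus constant usage differs, plus arithmetic usage differs — yet all 40 inputs agree.
verdict: equivalent


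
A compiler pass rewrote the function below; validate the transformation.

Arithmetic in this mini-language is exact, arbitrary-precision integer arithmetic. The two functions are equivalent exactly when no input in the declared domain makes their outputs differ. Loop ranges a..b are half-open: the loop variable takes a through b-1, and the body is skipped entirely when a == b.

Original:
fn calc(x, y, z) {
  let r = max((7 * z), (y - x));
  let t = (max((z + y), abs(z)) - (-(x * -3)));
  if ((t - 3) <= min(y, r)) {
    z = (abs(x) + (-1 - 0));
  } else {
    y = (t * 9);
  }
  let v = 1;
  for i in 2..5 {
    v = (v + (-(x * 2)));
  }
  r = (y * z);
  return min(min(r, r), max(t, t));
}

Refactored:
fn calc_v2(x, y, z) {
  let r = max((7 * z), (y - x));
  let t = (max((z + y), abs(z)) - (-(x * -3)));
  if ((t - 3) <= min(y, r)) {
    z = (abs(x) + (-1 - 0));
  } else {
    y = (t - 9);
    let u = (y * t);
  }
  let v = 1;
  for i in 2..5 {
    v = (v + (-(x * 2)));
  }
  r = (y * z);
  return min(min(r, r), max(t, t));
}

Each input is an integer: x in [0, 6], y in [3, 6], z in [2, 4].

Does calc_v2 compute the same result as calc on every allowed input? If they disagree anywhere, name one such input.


The rewrite breaks on x=0, y=3, z=4, where the results are 7 and -8.
calc: r becomes 28; next t becomes 7; next ((t - 3) <= min(y, r)) evaluates to false; next y becomes 63; next v becomes 1; next at i=2:; next v becomes 1; next at i=3:; next v becomes 1; next at i=4:; next v becomes 1; next r becomes 252; next final value 7
calc_v2: r becomes 28; next t becomes 7; next ((t - 3) <= min(y, r)) evaluates to false; next y becomes -2; next u becomes -14; next v becomes 1; next at i=2:; next v becomes 1; next at i=3:; next v becomes 1; next at i=4:; next v becomes 1; next r becomes -8; next final value -8
verdict: not equivalent; witness: x=0, y=3, z=4


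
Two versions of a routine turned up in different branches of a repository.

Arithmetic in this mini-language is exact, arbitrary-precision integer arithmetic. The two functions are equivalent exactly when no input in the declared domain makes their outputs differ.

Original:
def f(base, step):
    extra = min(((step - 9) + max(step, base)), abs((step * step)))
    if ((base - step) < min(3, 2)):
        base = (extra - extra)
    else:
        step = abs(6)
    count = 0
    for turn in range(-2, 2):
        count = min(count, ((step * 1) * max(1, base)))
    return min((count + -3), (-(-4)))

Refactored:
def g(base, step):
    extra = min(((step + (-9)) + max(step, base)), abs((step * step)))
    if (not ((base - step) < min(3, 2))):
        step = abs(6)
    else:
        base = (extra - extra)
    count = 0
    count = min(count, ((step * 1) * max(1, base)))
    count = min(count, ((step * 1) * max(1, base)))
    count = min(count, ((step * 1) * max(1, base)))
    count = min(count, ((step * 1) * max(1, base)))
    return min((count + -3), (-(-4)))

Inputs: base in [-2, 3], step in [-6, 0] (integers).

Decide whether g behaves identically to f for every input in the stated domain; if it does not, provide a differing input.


Behavior is preserved: although statement counts differ, and arithmetic usage differs, and boolean connective usage differs, and local variable names differ, and constant usage differs, and min/max/abs usage differs, and loop structure differs, the outputs never diverge.
As a probe, take base=2, step=-2: f runs extra becomes -9; next ((base - step) < min(3, 2)) evaluates to false; next step becomes 6; next count becomes 0; next at turn=-2:; next count becomes 0; next at turn=-1:; next count becomes 0; next at turn=0:; next count becomes 0; next at turn=1:; next count becomes 0; next final value -3; g runs extra becomes -9; next (not ((base - step) < min(3, 2))) evaluates to true; next step becomes 6; next count becomes 0; next count becomes 0; next count becomes 0; next count becomes 0; next count becomes 0; next final value -3; both end at -3.
An exhaustive pass over the 42 declared inputs shows identical outputs.
verdict: equivalent


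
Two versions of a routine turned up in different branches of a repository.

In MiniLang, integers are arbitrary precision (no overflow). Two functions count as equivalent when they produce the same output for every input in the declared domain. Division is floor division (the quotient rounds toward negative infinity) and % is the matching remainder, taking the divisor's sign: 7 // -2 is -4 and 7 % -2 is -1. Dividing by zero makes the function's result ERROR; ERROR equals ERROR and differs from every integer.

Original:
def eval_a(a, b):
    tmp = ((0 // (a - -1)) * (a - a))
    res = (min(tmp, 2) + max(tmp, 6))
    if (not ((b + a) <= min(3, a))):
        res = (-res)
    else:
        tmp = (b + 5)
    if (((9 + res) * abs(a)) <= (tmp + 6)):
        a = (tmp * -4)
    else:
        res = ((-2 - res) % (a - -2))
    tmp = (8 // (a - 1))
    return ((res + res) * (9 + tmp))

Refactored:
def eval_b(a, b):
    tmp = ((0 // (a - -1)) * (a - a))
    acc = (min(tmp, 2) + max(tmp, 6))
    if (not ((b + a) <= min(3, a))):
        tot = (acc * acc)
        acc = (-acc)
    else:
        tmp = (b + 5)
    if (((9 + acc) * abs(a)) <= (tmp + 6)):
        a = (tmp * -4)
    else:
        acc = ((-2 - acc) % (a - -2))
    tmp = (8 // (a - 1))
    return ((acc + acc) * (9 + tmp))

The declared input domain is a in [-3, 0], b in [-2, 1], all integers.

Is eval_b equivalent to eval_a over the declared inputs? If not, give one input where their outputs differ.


Comparing the listings, the differences include: statement counts differ; and local variable names differ; and arithmetic usage differs.
One worked example (a=-2, b=1) — eval_a: tmp=0, then res=6, then (not ((b + a) <= min(3, a))) is true, then res=-6, then (((9 + res) * abs(a)) <= (tmp + 6)) is true, then a=0, then tmp=-8, then returns -12; eval_b: tmp=0, then acc=6, then (not ((b + a) <= min(3, a))) is true, then tot=36, then acc=-6, then (((9 + acc) * abs(a)) <= (tmp + 6)) is true, then a=0, then tmp=-8, then returns -12; agreement on -12.
Across all 16 domain points the two functions coincide.
verdict: equivalent


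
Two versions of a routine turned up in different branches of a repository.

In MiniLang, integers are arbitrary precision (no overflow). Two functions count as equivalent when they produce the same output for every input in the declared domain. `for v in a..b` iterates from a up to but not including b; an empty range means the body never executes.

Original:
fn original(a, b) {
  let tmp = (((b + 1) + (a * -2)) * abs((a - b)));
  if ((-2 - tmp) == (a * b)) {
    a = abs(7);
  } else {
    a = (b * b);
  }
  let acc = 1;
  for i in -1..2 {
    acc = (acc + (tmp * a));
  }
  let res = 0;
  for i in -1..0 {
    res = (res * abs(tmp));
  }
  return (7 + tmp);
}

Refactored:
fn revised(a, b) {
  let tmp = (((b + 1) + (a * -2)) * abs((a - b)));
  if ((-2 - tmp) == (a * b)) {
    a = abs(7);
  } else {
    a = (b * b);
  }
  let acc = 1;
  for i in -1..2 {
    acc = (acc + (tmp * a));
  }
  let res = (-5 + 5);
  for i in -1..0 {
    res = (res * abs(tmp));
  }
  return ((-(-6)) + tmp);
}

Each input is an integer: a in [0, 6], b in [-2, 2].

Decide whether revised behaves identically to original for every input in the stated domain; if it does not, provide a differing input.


On input a=0, b=-2, original returns 5 while revised returns 4.
verdict: not equivalent; witness: a=0, b=-2


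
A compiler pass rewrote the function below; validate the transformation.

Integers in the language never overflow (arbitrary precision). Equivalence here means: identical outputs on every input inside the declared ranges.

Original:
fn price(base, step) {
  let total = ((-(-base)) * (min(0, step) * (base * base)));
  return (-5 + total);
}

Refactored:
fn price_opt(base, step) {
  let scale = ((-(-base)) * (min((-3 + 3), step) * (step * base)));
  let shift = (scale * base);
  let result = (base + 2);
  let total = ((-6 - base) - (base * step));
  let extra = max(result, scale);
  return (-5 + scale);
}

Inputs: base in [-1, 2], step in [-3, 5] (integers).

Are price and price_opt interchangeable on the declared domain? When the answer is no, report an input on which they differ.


Not equivalent: base=-1, step=-3 separates them (-2 vs 4).
price: total=3, then returns -2
price_opt: scale=9, then shift=-9, then result=1, then total=-8, then extra=9, then returns 4
verdict: not equivalent; witness: base=-1, step=-3


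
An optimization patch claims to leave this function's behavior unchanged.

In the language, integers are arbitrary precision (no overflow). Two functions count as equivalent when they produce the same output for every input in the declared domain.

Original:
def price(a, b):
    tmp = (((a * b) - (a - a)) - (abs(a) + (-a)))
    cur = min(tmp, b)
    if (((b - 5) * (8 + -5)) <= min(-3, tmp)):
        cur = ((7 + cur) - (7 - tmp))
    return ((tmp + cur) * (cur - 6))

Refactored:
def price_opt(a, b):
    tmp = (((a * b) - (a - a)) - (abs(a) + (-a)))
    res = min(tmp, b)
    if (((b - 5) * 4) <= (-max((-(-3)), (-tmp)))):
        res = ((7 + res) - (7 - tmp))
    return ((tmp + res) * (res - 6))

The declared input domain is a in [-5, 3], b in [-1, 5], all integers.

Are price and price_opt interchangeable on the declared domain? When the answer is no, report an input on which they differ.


Evaluate both at a=-5, b=1.
price: tmp = -15; cur = -15; (((b - 5) * (8 + -5)) <= min(-3, tmp)) -> false; return 630
price_opt: tmp = -15; res = -15; (((b - 5) * 4) <= (-max((-(-3)), (-tmp)))) -> true; res = -30; return 1620
630 vs 1620 — the two versions disagree here.
verdict: not equivalent; witness: a=-5, b=1


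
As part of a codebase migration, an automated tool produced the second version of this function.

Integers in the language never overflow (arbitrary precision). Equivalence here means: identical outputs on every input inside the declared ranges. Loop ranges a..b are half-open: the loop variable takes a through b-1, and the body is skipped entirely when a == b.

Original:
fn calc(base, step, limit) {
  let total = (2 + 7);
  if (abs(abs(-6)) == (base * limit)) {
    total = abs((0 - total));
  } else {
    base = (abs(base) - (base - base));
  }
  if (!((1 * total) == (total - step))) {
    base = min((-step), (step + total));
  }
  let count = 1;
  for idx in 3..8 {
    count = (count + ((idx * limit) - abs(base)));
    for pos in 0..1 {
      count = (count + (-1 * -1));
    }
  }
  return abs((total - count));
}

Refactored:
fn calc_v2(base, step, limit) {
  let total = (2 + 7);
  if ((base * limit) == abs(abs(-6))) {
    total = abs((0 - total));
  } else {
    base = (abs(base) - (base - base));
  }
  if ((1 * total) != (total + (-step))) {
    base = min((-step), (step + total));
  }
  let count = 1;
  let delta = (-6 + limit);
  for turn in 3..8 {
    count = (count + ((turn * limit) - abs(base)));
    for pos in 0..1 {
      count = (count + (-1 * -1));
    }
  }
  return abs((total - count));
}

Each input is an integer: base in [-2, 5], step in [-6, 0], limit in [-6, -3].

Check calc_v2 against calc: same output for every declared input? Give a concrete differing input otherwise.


This is a faithful refactor — constant usage differs; boolean connective usage differs; statement counts differ; comparison usage differs; arithmetic usage differs; local variable names differ, but the computed results match everywhere.
Spot check at base=3, step=-6, limit=-3 — calc: total becomes 9; next (abs(abs(-6)) == (base * limit)) evaluates to false; next base becomes 3; next (!((1 * total) == (total - step))) evaluates to true; next base becomes 3; next count becomes 1; next at idx=3:; next count becomes -11; next at pos=0:; next count becomes -10; next at idx=4:; next count becomes -25; next at pos=0:; next count becomes -24; next at idx=5:; next count becomes -42; next at pos=0:; next count becomes -41; next at idx=6:; next count becomes -62; next at pos=0:; next count becomes -61; next at idx=7:; next count becomes -85; next at pos=0:; next count becomes -84; next final value 93. calc_v2: total becomes 9; next ((base * limit) == abs(abs(-6))) evaluates to false; next base becomes 3; next ((1 * total) != (total + (-step))) evaluates to true; next base becomes 3; next count becomes 1; next delta becomes -9; next at turn=3:; next count becomes -11; next at pos=0:; next count becomes -10; next at turn=4:; next count becomes -25; next at pos=0:; next count becomes -24; next at turn=5:; next count becomes -42; next at pos=0:; next count becomes -41; next at turn=6:; next count becomes -62; next at pos=0:; next count becomes -61; next at turn=7:; next count becomes -85; next at pos=0:; next count becomes -84; next final value 93. Both give 93.
An exhaustive pass over the 224 declared inputs shows identical outputs.
verdict: equivalent


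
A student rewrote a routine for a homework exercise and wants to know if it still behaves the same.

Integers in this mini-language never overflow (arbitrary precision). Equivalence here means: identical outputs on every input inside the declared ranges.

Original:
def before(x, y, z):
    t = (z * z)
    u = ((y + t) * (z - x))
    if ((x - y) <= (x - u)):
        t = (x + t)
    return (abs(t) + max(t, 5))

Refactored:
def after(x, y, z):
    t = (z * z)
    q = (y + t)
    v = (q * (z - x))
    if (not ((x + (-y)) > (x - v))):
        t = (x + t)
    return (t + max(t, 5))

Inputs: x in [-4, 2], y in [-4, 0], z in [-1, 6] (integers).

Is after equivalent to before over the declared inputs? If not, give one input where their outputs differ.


Consider the input x=-4, y=-4, z=-1.
before: t = 1; u = -9; ((x - y) <= (x - u)) -> true; t = -3; return 8
after: t = 1; q = -3; v = -9; (not ((x + (-y)) > (x - v))) -> true; t = -3; return 2
8 against 2: the behavior changed.
verdict: not equivalent; witness: x=-4, y=-4, z=-1


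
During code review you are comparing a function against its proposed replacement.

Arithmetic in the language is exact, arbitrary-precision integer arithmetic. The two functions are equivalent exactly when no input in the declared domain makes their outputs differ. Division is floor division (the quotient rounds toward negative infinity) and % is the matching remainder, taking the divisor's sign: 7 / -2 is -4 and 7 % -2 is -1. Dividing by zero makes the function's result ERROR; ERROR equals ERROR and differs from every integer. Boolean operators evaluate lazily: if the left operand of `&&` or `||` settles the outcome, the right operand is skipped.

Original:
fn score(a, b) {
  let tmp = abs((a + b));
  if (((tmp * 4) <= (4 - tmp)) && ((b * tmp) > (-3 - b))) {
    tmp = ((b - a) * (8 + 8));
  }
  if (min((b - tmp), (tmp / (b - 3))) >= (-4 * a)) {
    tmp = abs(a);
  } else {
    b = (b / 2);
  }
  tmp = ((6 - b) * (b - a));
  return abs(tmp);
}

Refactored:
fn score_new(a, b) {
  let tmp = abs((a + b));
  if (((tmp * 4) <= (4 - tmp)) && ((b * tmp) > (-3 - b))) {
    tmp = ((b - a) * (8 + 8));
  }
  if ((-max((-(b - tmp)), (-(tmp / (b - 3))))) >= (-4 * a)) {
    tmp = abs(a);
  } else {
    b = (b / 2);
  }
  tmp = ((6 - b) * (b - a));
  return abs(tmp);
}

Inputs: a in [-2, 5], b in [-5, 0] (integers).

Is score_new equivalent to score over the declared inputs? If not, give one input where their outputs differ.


The two versions differ — the changes include min/max/abs usage differs.
As a probe, take a=-1, b=0: score runs tmp=1, then (((tmp * 4) <= (4 - tmp)) && ((b * tmp) > (-3 - b))) is false, then (min((b - tmp), (tmp / (b - 3))) >= (-4 * a)) is false, then b=0, then tmp=6, then returns 6; score_new runs tmp=1, then (((tmp * 4) <= (4 - tmp)) && ((b * tmp) > (-3 - b))) is false, then ((-max((-(b - tmp)), (-(tmp / (b - 3))))) >= (-4 * a)) is false, then b=0, then tmp=6, then returns 6; both end at 6.
Checked all 48 inputs in the declared domain: the outputs agree on every one.
verdict: equivalent


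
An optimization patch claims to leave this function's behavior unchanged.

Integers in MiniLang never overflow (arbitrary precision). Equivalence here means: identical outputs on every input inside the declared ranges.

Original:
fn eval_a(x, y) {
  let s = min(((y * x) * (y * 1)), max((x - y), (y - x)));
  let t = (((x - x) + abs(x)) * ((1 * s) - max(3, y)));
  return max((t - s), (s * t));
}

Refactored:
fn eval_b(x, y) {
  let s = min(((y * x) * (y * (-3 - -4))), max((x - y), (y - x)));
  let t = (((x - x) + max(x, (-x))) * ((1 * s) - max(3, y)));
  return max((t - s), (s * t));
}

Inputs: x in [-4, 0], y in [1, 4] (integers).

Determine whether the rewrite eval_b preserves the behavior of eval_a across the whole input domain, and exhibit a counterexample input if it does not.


Behavior is preserved: although min/max/abs usage differs, and constant usage differs, and arithmetic usage differs, the outputs never diverge.
Spot check at x=-1, y=4 — eval_a: s=-16, then t=-20, then returns 320. eval_b: s=-16, then t=-20, then returns 320. Both give 320.
An exhaustive pass over the 20 declared inputs shows identical outputs.
verdict: equivalent


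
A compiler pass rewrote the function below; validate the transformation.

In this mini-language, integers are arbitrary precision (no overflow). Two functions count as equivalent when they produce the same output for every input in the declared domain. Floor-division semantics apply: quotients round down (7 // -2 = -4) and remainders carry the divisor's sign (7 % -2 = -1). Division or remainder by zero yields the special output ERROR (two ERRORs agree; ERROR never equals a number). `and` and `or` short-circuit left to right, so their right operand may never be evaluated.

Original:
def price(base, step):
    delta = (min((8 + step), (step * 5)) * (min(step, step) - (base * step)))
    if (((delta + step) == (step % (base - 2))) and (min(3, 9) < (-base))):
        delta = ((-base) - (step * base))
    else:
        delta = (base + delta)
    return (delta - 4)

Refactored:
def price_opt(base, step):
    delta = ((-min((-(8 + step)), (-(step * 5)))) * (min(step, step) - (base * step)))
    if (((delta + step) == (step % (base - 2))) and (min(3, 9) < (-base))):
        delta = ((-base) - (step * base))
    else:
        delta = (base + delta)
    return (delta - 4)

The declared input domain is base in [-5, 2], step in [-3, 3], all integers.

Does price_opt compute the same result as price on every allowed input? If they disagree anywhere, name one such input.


There is a counterexample at base=-5, step=-3: 261 on one side, -99 on the other.
price: delta := 270 | (((delta + step) == (step % (base - 2))) and (min(3, 9) < (-base))): false | delta := 265 | result 261
price_opt: delta := -90 | (((delta + step) == (step % (base - 2))) and (min(3, 9) < (-base))): false | delta := -95 | result -99
verdict: not equivalent; witness: base=-5, step=-3


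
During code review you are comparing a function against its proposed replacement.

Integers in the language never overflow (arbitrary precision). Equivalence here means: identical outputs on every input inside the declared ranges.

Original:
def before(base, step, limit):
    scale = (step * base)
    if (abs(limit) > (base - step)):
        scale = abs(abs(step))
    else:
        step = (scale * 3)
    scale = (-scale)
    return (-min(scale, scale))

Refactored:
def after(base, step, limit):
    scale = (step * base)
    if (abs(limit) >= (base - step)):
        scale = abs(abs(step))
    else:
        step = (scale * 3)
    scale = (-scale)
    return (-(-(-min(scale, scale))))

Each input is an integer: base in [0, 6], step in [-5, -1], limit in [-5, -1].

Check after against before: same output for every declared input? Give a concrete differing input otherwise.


Run the pair on base=0, step=-5, limit=-5.
before: scale = 0; (abs(limit) > (base - step)) -> false; step = 0; scale = 0; return 0
after: scale = 0; (abs(limit) >= (base - step)) -> true; scale = 5; scale = -5; return 5
0 vs 5 — the two versions disagree here.
verdict: not equivalent; witness: base=0, step=-5, limit=-5


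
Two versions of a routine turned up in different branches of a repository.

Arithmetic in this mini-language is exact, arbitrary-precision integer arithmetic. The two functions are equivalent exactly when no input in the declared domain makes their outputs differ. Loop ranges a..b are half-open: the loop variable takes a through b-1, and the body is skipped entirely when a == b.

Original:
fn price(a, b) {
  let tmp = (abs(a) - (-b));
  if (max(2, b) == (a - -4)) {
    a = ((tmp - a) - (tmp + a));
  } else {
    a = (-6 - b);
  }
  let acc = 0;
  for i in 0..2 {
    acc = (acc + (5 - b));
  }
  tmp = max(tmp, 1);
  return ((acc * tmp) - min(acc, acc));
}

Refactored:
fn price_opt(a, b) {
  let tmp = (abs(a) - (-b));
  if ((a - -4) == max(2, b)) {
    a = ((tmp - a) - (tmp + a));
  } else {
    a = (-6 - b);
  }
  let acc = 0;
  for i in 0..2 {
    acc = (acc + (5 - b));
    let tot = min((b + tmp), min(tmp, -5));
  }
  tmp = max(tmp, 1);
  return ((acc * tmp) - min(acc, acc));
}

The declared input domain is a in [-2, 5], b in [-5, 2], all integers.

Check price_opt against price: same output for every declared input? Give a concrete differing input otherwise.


Differences: statement counts differ; and min/max/abs usage differs; and arithmetic usage differs; and local variable names differ; and constant usage differs — yet all 64 inputs agree.
verdict: equivalent


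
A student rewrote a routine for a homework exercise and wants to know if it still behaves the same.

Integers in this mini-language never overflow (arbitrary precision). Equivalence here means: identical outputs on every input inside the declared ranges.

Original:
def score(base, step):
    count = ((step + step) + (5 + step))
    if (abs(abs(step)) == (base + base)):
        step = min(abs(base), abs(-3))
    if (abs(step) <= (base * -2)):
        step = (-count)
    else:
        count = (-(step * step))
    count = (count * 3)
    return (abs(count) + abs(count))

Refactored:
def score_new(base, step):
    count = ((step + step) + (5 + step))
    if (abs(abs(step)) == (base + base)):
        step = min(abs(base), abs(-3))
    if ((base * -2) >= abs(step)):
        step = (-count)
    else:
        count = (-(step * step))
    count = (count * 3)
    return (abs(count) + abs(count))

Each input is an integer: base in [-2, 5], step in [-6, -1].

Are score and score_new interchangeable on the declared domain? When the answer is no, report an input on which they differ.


Behavior is preserved: although comparison usage differs, the outputs never diverge.
One worked example (base=-2, step=-1) — score: count becomes 2; next (abs(abs(step)) == (base + base)) evaluates to false; next (abs(step) <= (base * -2)) evaluates to true; next step becomes -2; next count becomes 6; next final value 12; score_new: count becomes 2; next (abs(abs(step)) == (base + base)) evaluates to false; next ((base * -2) >= abs(step)) evaluates to true; next step becomes -2; next count becomes 6; next final value 12; agreement on 12.
An exhaustive pass over the 48 declared inputs shows identical outputs.
verdict: equivalent


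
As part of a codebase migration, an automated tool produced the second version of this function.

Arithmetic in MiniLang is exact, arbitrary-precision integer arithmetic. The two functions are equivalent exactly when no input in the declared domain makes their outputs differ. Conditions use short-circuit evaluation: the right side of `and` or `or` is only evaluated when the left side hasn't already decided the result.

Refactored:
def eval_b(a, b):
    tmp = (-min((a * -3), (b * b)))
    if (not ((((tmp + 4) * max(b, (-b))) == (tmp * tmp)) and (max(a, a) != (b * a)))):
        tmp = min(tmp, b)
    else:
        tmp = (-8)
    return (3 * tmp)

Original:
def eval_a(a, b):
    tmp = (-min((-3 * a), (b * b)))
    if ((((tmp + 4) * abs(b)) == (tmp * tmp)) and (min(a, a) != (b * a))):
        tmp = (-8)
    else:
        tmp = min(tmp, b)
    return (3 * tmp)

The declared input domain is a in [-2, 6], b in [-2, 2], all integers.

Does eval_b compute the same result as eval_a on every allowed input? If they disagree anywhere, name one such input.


The edit looks behavioral (`min(a, a)` became `max(a, a)`), but over these ranges it never changes the outcome.
Spot check at a=6, b=-2 — eval_a: tmp=18, then ((((tmp + 4) * abs(b)) == (tmp * tmp)) and (min(a, a) != (b * a))) is false, then tmp=-2, then returns -6. eval_b: tmp=18, then (not ((((tmp + 4) * max(b, (-b))) == (tmp * tmp)) and (max(a, a) != (b * a)))) is true, then tmp=-2, then returns -6. Both give -6.
Every one of the 45 inputs gives matching results.
verdict: equivalent


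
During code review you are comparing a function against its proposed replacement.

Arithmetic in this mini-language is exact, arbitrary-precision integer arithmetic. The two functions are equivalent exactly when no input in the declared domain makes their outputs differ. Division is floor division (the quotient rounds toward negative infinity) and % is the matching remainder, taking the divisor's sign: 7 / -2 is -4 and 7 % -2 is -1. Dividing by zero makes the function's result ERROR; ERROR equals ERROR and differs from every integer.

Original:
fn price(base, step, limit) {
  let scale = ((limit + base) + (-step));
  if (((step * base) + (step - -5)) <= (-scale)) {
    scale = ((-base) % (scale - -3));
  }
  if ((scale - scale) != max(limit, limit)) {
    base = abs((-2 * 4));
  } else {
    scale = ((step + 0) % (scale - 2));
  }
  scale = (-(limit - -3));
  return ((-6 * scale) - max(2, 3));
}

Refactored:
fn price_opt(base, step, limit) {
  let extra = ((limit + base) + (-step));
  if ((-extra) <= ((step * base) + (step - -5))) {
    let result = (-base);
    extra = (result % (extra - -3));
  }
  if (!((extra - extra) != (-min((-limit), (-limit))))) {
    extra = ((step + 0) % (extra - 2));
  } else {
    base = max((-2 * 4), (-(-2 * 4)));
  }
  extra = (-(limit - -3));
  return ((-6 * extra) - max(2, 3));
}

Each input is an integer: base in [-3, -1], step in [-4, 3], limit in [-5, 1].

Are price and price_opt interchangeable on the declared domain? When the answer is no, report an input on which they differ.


There is a counterexample at base=-3, step=-4, limit=-4: -9 on one side, ERROR on the other.
price: scale := -3 | (((step * base) + (step - -5)) <= (-scale)): false | ((scale - scale) != max(limit, limit)): true | base := 8 | scale := 1 | result -9
price_opt: extra := -3 | ((-extra) <= ((step * base) + (step - -5))): true | result := 3 | divide-by-zero, output ERROR
verdict: not equivalent; witness: base=-3, step=-4, limit=-4


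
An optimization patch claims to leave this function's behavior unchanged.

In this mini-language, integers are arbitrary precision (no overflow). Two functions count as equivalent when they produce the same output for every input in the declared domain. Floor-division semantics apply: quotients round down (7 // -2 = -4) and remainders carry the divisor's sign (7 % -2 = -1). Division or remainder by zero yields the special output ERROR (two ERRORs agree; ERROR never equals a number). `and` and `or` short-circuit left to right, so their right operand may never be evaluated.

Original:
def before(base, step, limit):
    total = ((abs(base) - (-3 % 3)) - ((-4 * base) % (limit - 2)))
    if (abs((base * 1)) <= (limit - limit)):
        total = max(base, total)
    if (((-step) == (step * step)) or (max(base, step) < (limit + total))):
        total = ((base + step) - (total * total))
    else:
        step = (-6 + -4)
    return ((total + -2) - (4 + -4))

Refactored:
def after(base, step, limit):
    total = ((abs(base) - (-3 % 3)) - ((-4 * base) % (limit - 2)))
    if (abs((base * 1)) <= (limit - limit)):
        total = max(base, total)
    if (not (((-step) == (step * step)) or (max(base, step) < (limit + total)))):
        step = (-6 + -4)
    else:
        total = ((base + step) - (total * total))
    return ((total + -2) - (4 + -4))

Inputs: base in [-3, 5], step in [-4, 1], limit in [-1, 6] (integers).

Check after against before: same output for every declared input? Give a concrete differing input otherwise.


The two versions differ — the changes include boolean connective usage differs.
As a probe, take base=-2, step=1, limit=1: before runs total becomes 2; next (abs((base * 1)) <= (limit - limit)) evaluates to false; next (((-step) == (step * step)) or (max(base, step) < (limit + total))) evaluates to true; next total becomes -5; next final value -7; after runs total becomes 2; next (abs((base * 1)) <= (limit - limit)) evaluates to false; next (not (((-step) == (step * step)) or (max(base, step) < (limit + total)))) evaluates to false; next total becomes -5; next final value -7; both end at -7.
Across all 432 domain points the two functions coincide.
verdict: equivalent


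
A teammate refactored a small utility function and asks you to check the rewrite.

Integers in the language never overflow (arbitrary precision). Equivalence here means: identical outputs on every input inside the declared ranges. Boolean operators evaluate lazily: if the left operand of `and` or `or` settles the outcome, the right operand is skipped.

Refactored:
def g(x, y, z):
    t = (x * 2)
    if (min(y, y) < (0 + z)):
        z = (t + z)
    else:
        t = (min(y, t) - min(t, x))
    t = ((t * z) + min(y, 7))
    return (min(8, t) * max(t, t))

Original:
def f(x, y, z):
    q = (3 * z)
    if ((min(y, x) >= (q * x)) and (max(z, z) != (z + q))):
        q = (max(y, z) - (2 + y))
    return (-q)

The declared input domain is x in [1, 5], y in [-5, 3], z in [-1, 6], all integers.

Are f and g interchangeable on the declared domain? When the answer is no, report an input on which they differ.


Consider the input x=1, y=-5, z=-1.
f: q = -3; ((min(y, x) >= (q * x)) and (max(z, z) != (z + q))) -> false; return 3
g: t = 2; (min(y, y) < (0 + z)) -> true; z = 1; t = -3; return 9
3 and 9 differ, so these are not the same function on this domain.
verdict: not equivalent; witness: x=1, y=-5, z=-1
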